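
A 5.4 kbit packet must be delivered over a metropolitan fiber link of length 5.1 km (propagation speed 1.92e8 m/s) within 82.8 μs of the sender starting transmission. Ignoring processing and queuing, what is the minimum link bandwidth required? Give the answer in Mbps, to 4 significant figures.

Propagation delay = 5100 / 192000000 = 26.5625 μs.
Transmission budget = 82.8 − 26.5625 = 56.2375 μs.
R ≥ L / t_tx = 5400 bits / 5.62375e-05 s = 96.02 Mbps.

96.02 Mbps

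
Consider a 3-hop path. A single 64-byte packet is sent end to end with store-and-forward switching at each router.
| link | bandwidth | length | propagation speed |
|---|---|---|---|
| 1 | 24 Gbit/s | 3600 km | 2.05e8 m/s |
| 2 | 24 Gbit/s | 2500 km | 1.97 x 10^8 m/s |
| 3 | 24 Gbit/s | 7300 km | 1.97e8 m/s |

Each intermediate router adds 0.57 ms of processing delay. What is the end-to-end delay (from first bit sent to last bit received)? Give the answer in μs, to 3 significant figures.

68400 μs

L = 64 × 8 = 512 bits.
Transmission delay per hop = L/R = 512/24000000000 = 0.0213333 μs; 3 hops → 0.064 μs.
Propagation delays (d/s per hop): 17561, 12690.4, 37055.8 μs; sum = 67307.2 μs.
Processing at 2 router(s): 2 × 0.57 ms = 1140 μs.
End-to-end = 68400 μs.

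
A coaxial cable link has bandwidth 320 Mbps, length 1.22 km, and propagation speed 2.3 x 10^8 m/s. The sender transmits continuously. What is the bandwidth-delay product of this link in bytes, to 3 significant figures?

212 bytes

Propagation delay = 1220 / 2.3e+08 = 5.30435e-06 s.
BDP = R × t_prop = 320000000 × 5.30435e-06 = 1697.39 bits.
In bytes: 1697.39/8 = 212 bytes.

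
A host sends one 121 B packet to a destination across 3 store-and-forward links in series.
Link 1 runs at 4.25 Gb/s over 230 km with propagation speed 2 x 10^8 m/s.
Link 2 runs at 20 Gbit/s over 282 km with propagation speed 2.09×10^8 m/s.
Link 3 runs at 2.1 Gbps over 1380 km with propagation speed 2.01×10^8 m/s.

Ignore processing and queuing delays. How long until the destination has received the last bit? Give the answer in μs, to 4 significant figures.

L = 121 × 8 = 968 bits.
Transmission delays (L/R per hop): 0.227765, 0.0484, 0.460952 μs; sum = 0.737117 μs.
Propagation delays (d/s per hop): 1150, 1349.28, 6865.67 μs; sum = 9364.95 μs.
End-to-end = 9366 μs.

9366 μs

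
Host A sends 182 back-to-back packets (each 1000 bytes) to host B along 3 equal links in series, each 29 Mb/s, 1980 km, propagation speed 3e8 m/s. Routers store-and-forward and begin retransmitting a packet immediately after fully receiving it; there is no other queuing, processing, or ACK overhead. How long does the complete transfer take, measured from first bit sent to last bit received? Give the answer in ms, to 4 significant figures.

70.56 ms

Per-hop transmission t_tx = L/R = 8000/29000000 = 0.275862 ms.
Per-hop propagation t_prop = 1980000/300000000 = 6.6 ms.
Pipeline fill: first packet needs 3·t_tx to clear all hops; remaining 181 packets each add one t_tx.
Total = (3+182-1)·t_tx + 3·t_prop = 184·0.275862 + 3·6.6 = 70.56 ms.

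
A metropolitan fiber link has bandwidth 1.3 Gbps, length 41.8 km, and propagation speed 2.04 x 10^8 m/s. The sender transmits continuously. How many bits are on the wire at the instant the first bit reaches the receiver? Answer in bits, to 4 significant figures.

Propagation delay = 41800 / 204000000 = 0.000204902 s.
BDP = R × t_prop = 1300000000 × 0.000204902 = 266373 bits.

266400 bits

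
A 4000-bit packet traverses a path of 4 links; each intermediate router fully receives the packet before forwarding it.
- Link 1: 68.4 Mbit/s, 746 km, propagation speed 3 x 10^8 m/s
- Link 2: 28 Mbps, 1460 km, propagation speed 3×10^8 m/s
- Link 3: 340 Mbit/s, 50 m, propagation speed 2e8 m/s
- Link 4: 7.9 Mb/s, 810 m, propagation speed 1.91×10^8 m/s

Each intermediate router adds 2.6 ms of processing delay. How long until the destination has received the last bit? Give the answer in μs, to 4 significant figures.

15880 μs

Transmission delays (L/R per hop): 58.4795, 142.857, 11.7647, 506.329 μs; sum = 719.43 μs.
Propagation delays (d/s per hop): 2486.67, 4866.67, 0.25, 4.24084 μs; sum = 7357.82 μs.
Processing at 3 router(s): 3 × 2.6 ms = 7800 μs.
End-to-end = 15880 μs.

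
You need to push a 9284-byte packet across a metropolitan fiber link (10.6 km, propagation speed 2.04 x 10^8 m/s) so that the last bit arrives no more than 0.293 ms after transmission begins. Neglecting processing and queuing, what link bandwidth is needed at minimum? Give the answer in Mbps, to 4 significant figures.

308.1 Mbps

L = 74272 bits.
Propagation delay = 10600 / 204000000 = 0.0519608 ms.
Transmission budget = 0.293 − 0.0519608 = 0.241039 ms.
R ≥ L / t_tx = 74272 bits / 0.000241039 s = 308.1 Mbps.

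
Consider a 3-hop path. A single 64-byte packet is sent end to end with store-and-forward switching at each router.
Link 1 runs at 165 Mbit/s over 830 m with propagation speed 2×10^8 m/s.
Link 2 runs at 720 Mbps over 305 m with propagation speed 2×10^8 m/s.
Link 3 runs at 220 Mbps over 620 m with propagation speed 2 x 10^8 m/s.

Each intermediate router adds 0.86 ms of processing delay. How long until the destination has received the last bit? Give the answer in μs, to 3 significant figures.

1730 μs

L = 64 × 8 = 512 bits.
Transmission delays (L/R per hop): 3.10303, 0.711111, 2.32727 μs; sum = 6.14141 μs.
Propagation delays (d/s per hop): 4.15, 1.525, 3.1 μs; sum = 8.775 μs.
Processing at 2 router(s): 2 × 0.86 ms = 1720 μs.
End-to-end = 1730 μs.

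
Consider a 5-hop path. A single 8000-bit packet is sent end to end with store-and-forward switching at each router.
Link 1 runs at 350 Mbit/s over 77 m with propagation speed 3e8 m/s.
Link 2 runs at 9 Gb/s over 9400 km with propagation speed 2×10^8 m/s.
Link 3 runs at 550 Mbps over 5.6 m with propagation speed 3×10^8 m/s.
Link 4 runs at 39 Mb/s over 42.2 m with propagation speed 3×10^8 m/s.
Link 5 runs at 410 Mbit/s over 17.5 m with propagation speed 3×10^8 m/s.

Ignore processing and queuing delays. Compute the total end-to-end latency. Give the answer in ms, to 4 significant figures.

47.26 ms

Transmission delays (L/R per hop): 0.0228571, 0.000888889, 0.0145455, 0.205128, 0.0195122 ms; sum = 0.262932 ms.
Propagation delays (d/s per hop): 0.000256667, 47, 1.86667e-05, 0.000140667, 5.83333e-05 ms; sum = 47.0005 ms.
End-to-end = 47.26 ms.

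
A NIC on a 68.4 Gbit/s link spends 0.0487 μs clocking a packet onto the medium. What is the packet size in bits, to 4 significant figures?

L = R × t_tx = 6.84e+10 b/s × 4.87e-08 s = 3331.08 bits.

3331 bits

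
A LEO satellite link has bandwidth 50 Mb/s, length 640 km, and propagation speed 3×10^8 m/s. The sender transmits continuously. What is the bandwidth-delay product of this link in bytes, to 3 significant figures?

Propagation delay = 640000 / 300000000 = 0.00213333 s.
BDP = R × t_prop = 50000000 × 0.00213333 = 106667 bits.
In bytes: 106667/8 = 13300 bytes.

13300 bytes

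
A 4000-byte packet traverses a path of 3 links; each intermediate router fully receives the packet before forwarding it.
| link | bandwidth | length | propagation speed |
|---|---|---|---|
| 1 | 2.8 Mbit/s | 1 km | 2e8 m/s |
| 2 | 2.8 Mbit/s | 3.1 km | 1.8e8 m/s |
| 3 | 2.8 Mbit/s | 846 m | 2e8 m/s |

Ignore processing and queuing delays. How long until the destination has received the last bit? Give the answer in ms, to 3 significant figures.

L = 4000 × 8 = 32000 bits.
Transmission delay per hop = L/R = 32000/2800000 = 11.4286 ms; 3 hops → 34.2857 ms.
Propagation delays (d/s per hop): 0.005, 0.0172222, 0.00423 ms; sum = 0.0264522 ms.
End-to-end = 34.3 ms.

34.3 ms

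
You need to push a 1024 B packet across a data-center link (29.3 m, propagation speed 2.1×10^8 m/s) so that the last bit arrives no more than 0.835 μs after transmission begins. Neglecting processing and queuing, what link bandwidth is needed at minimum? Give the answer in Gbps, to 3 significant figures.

11.8 Gbps

L = 8192 bits.
Propagation delay = 29.3 / 210000000 = 0.139524 μs.
Transmission budget = 0.835 − 0.139524 = 0.695476 μs.
R ≥ L / t_tx = 8192 bits / 6.95476e-07 s = 11.8 Gbps.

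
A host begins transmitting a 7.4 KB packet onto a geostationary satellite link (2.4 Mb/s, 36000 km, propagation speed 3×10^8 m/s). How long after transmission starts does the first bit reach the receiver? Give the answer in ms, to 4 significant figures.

First bit experiences only propagation delay: d/s = 36000000/300000000 = 120.0 ms.

120.0 ms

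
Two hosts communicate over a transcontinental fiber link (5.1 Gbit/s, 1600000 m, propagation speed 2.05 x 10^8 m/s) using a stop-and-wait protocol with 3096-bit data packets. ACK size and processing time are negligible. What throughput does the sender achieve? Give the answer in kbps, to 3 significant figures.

198 kbps

t_tx = L/R = 3096/5100000000 = 6.07059e-07 s.
t_prop = 1600000/2.05e+08 = 0.00780488 s; RTT = 0.0156098 s.
Cycle = t_tx + RTT = 0.0156104 s.
Throughput = L / cycle = 3096 / 0.0156104 = 198 kbps.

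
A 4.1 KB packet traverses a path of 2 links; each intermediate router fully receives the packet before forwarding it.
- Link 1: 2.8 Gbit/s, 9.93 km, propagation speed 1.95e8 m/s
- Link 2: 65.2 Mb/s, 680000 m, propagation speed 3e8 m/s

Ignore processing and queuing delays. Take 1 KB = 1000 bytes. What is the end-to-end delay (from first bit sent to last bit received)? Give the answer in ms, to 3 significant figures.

2.83 ms

L = 32800 bits.
Transmission delays (L/R per hop): 0.0117143, 0.503067 ms; sum = 0.514782 ms.
Propagation delays (d/s per hop): 0.0509231, 2.26667 ms; sum = 2.31759 ms.
End-to-end = 2.83 ms.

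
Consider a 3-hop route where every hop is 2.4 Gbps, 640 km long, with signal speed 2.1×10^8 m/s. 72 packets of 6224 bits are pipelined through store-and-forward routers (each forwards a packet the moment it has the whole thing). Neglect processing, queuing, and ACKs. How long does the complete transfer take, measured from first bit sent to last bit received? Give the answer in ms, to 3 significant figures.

9.33 ms

Per-hop transmission t_tx = L/R = 6224/2400000000 = 0.00259333 ms.
Per-hop propagation t_prop = 640000/210000000 = 3.04762 ms.
Pipeline fill: first packet needs 3·t_tx to clear all hops; remaining 71 packets each add one t_tx.
Total = (3+72-1)·t_tx + 3·t_prop = 74·0.00259333 + 3·3.04762 = 9.33 ms.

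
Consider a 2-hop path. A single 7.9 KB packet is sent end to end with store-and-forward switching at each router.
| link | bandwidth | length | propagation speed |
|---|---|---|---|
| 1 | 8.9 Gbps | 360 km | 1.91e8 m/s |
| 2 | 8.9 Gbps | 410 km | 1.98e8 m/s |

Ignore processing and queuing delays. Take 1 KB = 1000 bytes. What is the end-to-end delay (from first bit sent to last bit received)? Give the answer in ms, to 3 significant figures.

3.97 ms

L = 63200 bits.
Transmission delay per hop = L/R = 63200/8900000000 = 0.00710112 ms; 2 hops → 0.0142022 ms.
Propagation delays (d/s per hop): 1.88482, 2.07071 ms; sum = 3.95552 ms.
End-to-end = 3.97 ms.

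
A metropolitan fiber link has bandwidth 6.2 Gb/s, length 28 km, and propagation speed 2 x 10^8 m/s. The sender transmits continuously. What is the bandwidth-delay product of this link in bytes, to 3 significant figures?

109000 bytes

Propagation delay = 28000 / 200000000 = 0.00014 s.
BDP = R × t_prop = 6200000000 × 0.00014 = 868000 bits.
In bytes: 868000/8 = 109000 bytes.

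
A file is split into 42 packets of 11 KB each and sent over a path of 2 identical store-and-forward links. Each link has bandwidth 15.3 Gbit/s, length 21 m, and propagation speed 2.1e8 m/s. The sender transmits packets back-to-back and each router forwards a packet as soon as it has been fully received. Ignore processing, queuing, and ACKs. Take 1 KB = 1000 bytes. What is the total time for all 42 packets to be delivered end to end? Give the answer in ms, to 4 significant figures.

0.2475 ms

Per-hop transmission t_tx = L/R = 88000/15300000000 = 0.00575163 ms.
Per-hop propagation t_prop = 21/210000000 = 0.0001 ms.
Pipeline fill: first packet needs 2·t_tx to clear all hops; remaining 41 packets each add one t_tx.
Total = (2+42-1)·t_tx + 2·t_prop = 43·0.00575163 + 2·0.0001 = 0.2475 ms.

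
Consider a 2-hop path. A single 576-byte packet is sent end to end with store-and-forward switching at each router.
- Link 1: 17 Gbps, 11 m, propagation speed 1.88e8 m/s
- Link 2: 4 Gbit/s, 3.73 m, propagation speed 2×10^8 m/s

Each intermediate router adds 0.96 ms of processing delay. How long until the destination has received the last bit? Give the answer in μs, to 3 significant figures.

962 μs

L = 576 × 8 = 4608 bits.
Transmission delays (L/R per hop): 0.271059, 1.152 μs; sum = 1.42306 μs.
Propagation delays (d/s per hop): 0.0585106, 0.01865 μs; sum = 0.0771606 μs.
Processing at 1 router(s): 1 × 0.96 ms = 960 μs.
End-to-end = 962 μs.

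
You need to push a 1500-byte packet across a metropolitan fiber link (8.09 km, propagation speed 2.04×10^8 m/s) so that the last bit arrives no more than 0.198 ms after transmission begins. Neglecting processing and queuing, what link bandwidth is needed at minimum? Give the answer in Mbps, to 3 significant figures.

75.8 Mbps

L = 12000 bits.
Propagation delay = 8090 / 204000000 = 0.0396569 ms.
Transmission budget = 0.198 − 0.0396569 = 0.158343 ms.
R ≥ L / t_tx = 12000 bits / 0.000158343 s = 75.8 Mbps.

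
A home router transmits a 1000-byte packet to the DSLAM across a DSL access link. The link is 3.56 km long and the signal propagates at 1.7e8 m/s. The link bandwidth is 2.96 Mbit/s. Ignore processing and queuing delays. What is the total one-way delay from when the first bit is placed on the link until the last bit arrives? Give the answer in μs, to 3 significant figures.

L = 1000 × 8 = 8000 bits.
Transmission delay = L/R = 8000 / 2960000 = 2702.7 μs.
Propagation delay = d/s = 3560 m / 170000000 m/s = 20.9412 μs.
Total = 2720 μs.

2720 μs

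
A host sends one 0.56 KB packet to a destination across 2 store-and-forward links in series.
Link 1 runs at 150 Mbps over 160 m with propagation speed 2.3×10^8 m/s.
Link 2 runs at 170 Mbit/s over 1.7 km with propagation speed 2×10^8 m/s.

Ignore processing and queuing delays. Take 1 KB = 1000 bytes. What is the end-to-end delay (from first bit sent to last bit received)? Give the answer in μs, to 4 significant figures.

L = 4480 bits.
Transmission delays (L/R per hop): 29.8667, 26.3529 μs; sum = 56.2196 μs.
Propagation delays (d/s per hop): 0.695652, 8.5 μs; sum = 9.19565 μs.
End-to-end = 65.42 μs.

65.42 μs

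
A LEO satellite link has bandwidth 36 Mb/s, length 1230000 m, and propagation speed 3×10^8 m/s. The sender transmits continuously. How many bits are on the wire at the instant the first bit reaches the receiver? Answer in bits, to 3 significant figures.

148000 bits

Propagation delay = 1230000 / 300000000 = 0.0041 s.
BDP = R × t_prop = 36000000 × 0.0041 = 147600 bits.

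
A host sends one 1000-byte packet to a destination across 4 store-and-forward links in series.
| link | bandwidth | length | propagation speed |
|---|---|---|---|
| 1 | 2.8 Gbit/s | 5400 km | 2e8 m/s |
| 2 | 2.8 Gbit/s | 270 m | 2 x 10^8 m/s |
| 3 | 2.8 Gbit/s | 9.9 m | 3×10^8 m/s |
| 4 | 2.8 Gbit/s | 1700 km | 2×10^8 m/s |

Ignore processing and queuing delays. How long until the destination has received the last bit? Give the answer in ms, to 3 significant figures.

35.5 ms

L = 1000 × 8 = 8000 bits.
Transmission delay per hop = L/R = 8000/2800000000 = 0.00285714 ms; 4 hops → 0.0114286 ms.
Propagation delays (d/s per hop): 27, 0.00135, 3.3e-05, 8.5 ms; sum = 35.5014 ms.
End-to-end = 35.5 ms.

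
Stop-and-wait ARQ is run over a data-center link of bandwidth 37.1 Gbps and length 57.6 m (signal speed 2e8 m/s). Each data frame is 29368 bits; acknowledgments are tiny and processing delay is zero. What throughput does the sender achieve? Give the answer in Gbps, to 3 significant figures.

t_tx = L/R = 29368/37100000000 = 7.9159e-07 s.
t_prop = 57.6/200000000 = 2.88e-07 s; RTT = 5.76e-07 s.
Cycle = t_tx + RTT = 1.36759e-06 s.
Throughput = L / cycle = 29368 / 1.36759e-06 = 21.5 Gbps.

21.5 Gbps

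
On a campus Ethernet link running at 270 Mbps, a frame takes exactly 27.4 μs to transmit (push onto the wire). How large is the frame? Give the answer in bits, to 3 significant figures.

7400 bits

L = R × t_tx = 270000000 b/s × 2.74e-05 s = 7398 bits.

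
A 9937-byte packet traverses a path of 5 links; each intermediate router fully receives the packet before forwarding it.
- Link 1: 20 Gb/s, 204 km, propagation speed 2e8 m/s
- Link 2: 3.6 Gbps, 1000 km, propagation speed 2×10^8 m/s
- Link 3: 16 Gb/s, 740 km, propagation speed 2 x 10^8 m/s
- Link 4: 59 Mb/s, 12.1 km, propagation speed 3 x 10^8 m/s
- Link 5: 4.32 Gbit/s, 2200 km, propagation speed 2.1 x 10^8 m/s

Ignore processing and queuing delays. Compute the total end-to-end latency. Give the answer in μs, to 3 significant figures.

21600 μs

L = 9937 × 8 = 79496 bits.
Transmission delays (L/R per hop): 3.9748, 22.0822, 4.9685, 1347.39, 18.4019 μs; sum = 1396.82 μs.
Propagation delays (d/s per hop): 1020, 5000, 3700, 40.3333, 10476.2 μs; sum = 20236.5 μs.
End-to-end = 21600 μs.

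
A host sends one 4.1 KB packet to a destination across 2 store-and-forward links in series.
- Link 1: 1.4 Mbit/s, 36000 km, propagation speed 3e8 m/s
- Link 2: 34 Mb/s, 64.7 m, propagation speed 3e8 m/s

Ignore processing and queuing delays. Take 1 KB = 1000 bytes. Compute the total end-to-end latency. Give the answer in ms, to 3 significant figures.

144 ms

L = 32800 bits.
Transmission delays (L/R per hop): 23.4286, 0.964706 ms; sum = 24.3933 ms.
Propagation delays (d/s per hop): 120, 0.000215667 ms; sum = 120 ms.
End-to-end = 144 ms.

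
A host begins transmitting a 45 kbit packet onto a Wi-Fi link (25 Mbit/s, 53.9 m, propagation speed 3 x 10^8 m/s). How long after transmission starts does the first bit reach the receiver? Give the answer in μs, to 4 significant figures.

0.1797 μs

First bit experiences only propagation delay: d/s = 53.9/300000000 = 0.1797 μs.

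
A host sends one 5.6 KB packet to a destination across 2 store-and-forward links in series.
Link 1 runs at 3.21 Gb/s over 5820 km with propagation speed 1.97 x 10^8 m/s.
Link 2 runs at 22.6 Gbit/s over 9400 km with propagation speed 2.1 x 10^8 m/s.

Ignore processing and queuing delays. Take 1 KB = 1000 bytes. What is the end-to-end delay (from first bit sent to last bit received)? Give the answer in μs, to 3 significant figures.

L = 44800 bits.
Transmission delays (L/R per hop): 13.9564, 1.9823 μs; sum = 15.9387 μs.
Propagation delays (d/s per hop): 29543.1, 44761.9 μs; sum = 74305.1 μs.
End-to-end = 74300 μs.

74300 μs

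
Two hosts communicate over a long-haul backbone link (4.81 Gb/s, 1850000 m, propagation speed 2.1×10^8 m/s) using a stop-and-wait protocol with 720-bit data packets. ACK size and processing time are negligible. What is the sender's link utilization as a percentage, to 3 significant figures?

t_tx = L/R = 720/4810000000 = 1.49688e-07 s.
t_prop = 1850000/210000000 = 0.00880952 s; RTT = 0.017619 s.
Cycle = t_tx + RTT = 0.0176192 s.
Utilization = t_tx / cycle = 1.49688e-07/0.0176192 = 0.000850 %.

0.000850 %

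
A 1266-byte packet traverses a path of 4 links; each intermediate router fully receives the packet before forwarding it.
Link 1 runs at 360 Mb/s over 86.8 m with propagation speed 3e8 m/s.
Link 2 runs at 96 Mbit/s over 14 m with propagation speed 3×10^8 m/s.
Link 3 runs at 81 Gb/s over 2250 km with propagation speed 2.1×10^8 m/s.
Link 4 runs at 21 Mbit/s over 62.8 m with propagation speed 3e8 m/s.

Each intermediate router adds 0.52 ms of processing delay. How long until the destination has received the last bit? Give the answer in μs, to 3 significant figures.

12900 μs

L = 1266 × 8 = 10128 bits.
Transmission delays (L/R per hop): 28.1333, 105.5, 0.125037, 482.286 μs; sum = 616.044 μs.
Propagation delays (d/s per hop): 0.289333, 0.0466667, 10714.3, 0.209333 μs; sum = 10714.8 μs.
Processing at 3 router(s): 3 × 0.52 ms = 1560 μs.
End-to-end = 12900 μs.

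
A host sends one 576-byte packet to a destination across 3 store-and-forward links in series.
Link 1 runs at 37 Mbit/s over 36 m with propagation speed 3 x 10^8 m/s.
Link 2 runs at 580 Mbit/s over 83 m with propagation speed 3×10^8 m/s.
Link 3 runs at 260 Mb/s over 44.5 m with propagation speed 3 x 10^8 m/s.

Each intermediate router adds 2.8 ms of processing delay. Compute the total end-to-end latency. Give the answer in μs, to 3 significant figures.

L = 576 × 8 = 4608 bits.
Transmission delays (L/R per hop): 124.541, 7.94483, 17.7231 μs; sum = 150.208 μs.
Propagation delays (d/s per hop): 0.12, 0.276667, 0.148333 μs; sum = 0.545 μs.
Processing at 2 router(s): 2 × 2.8 ms = 5600 μs.
End-to-end = 5750 μs.

5750 μs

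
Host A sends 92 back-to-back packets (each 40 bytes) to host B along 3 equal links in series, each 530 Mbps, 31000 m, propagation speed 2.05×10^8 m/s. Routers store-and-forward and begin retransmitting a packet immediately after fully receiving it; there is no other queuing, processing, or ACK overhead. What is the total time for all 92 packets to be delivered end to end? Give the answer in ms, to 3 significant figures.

0.510 ms

Per-hop transmission t_tx = L/R = 320/530000000 = 0.000603774 ms.
Per-hop propagation t_prop = 31000/2.05e+08 = 0.15122 ms.
Pipeline fill: first packet needs 3·t_tx to clear all hops; remaining 91 packets each add one t_tx.
Total = (3+92-1)·t_tx + 3·t_prop = 94·0.000603774 + 3·0.15122 = 0.510 ms.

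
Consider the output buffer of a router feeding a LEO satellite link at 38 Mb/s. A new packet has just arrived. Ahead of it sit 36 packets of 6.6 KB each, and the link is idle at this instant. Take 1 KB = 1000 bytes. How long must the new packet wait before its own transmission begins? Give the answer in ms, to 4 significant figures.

Each queued packet: L/R = 52800/38000000 = 1.38947 ms.
36 queued → 50.0211 ms.
Queuing delay = 50.02 ms.

50.02 ms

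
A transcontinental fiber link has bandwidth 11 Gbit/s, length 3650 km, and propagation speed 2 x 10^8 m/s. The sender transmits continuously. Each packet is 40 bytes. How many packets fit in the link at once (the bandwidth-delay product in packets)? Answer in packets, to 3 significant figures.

627000 packets

Propagation delay = 3650000 / 200000000 = 0.01825 s.
BDP = R × t_prop = 11000000000 × 0.01825 = 200750000 bits.
In packets of 320 bits: 627000 packets.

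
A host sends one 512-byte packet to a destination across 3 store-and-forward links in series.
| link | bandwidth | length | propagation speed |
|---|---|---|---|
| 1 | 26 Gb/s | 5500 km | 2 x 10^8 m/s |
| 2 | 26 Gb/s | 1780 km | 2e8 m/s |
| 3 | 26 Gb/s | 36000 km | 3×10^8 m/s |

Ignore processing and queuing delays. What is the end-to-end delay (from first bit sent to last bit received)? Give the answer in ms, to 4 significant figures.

L = 512 × 8 = 4096 bits.
Transmission delay per hop = L/R = 4096/26000000000 = 0.000157538 ms; 3 hops → 0.000472615 ms.
Propagation delays (d/s per hop): 27.5, 8.9, 120 ms; sum = 156.4 ms.
End-to-end = 156.4 ms.

156.4 ms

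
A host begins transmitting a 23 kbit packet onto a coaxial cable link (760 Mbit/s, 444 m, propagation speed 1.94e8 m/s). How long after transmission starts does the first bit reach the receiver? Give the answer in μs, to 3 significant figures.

First bit experiences only propagation delay: d/s = 444/194000000 = 2.29 μs.

2.29 μs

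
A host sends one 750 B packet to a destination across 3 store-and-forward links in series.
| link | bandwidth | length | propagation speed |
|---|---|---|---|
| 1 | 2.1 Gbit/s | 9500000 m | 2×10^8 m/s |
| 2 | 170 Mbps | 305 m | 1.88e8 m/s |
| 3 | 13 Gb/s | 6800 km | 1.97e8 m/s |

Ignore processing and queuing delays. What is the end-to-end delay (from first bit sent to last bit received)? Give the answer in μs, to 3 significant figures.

82100 μs

L = 750 × 8 = 6000 bits.
Transmission delays (L/R per hop): 2.85714, 35.2941, 0.461538 μs; sum = 38.6128 μs.
Propagation delays (d/s per hop): 47500, 1.62234, 34517.8 μs; sum = 82019.4 μs.
End-to-end = 82100 μs.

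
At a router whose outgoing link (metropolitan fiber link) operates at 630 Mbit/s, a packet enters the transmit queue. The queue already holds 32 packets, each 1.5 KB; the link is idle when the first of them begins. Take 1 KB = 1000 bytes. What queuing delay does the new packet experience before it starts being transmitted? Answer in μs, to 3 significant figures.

Each queued packet: L/R = 12000/630000000 = 19.0476 μs.
32 queued → 609.524 μs.
Queuing delay = 610 μs.

610 μs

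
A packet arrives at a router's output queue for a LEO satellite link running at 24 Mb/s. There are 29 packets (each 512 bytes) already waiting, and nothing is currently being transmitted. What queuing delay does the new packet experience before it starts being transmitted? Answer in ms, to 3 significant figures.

4.95 ms

Each queued packet: L/R = 4096/24000000 = 0.170667 ms.
29 queued → 4.94933 ms.
Queuing delay = 4.95 ms.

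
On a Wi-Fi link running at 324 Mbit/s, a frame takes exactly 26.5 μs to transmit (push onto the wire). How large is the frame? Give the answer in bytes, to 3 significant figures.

L = R × t_tx = 324000000 b/s × 2.65e-05 s = 8586 bits.
In bytes: 8586 / 8 = 1070 bytes.

1070 bytes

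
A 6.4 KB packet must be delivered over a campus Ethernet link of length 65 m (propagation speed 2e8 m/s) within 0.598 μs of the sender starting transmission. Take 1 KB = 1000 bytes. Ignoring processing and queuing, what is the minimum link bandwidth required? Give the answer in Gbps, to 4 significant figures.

187.5 Gbps

L = 51200 bits.
Propagation delay = 65 / 200000000 = 0.325 μs.
Transmission budget = 0.598 − 0.325 = 0.273 μs.
R ≥ L / t_tx = 51200 bits / 2.73e-07 s = 187.5 Gbps.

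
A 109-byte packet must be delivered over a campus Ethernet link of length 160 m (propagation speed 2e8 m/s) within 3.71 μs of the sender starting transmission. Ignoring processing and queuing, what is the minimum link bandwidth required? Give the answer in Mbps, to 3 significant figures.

L = 872 bits.
Propagation delay = 160 / 200000000 = 0.8 μs.
Transmission budget = 3.71 − 0.8 = 2.91 μs.
R ≥ L / t_tx = 872 bits / 2.91e-06 s = 300 Mbps.

300 Mbps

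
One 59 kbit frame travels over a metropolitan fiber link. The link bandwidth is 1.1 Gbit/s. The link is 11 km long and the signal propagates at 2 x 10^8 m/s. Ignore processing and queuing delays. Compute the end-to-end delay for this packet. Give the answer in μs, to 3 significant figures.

L = 59000 bits.
Transmission delay = L/R = 59000 / 1100000000 = 53.6364 μs.
Propagation delay = d/s = 11000 m / 200000000 m/s = 55 μs.
Total = 109 μs.

109 μs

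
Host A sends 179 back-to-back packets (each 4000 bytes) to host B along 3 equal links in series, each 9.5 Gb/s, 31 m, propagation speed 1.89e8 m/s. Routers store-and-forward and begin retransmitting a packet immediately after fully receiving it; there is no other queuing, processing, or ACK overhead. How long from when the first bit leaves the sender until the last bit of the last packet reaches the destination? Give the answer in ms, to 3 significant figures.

0.610 ms

Per-hop transmission t_tx = L/R = 32000/9500000000 = 0.00336842 ms.
Per-hop propagation t_prop = 31/189000000 = 0.000164021 ms.
Pipeline fill: first packet needs 3·t_tx to clear all hops; remaining 178 packets each add one t_tx.
Total = (3+179-1)·t_tx + 3·t_prop = 181·0.00336842 + 3·0.000164021 = 0.610 ms.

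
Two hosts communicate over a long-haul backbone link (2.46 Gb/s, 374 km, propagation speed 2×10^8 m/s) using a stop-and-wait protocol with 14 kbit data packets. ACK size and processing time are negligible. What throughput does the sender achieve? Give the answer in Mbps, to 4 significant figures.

t_tx = L/R = 14000/2460000000 = 5.69106e-06 s.
t_prop = 374000/200000000 = 0.00187 s; RTT = 0.00374 s.
Cycle = t_tx + RTT = 0.00374569 s.
Throughput = L / cycle = 14000 / 0.00374569 = 3.738 Mbps.

3.738 Mbps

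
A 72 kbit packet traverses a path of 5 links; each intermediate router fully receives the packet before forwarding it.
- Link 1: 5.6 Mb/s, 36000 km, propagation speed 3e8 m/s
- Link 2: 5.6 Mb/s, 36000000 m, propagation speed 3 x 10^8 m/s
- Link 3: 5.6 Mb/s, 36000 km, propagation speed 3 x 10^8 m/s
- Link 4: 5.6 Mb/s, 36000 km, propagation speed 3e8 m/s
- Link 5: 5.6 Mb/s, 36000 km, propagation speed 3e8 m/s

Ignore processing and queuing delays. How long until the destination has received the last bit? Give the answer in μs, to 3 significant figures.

664000 μs

L = 72000 bits.
Transmission delay per hop = L/R = 72000/5600000 = 12857.1 μs; 5 hops → 64285.7 μs.
Propagation delays (d/s per hop): 120000, 120000, 120000, 120000, 120000 μs; sum = 600000 μs.
End-to-end = 664000 μs.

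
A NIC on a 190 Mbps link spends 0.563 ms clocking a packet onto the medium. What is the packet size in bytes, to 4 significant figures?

L = R × t_tx = 190000000 b/s × 0.000563 s = 106970 bits.
In bytes: 106970 / 8 = 13370 bytes.

13370 bytes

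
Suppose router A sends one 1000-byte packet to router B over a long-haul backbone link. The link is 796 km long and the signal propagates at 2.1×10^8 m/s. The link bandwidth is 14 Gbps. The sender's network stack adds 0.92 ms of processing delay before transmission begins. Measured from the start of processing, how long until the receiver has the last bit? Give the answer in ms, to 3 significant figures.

4.71 ms

L = 1000 × 8 = 8000 bits.
Transmission delay = L/R = 8000 / 14000000000 = 0.000571429 ms.
Propagation delay = d/s = 796000 m / 210000000 m/s = 3.79048 ms.
Plus processing delay 0.92 ms = 0.92 ms.
Total = 4.71 ms.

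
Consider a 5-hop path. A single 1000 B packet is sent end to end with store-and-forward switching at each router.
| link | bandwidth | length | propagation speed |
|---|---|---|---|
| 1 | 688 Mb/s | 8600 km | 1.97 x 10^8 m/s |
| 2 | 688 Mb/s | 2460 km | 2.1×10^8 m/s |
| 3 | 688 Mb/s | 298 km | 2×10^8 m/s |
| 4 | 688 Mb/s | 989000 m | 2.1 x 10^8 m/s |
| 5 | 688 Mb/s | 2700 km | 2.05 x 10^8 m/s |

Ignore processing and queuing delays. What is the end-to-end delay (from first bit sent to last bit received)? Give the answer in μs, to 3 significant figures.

L = 1000 × 8 = 8000 bits.
Transmission delay per hop = L/R = 8000/688000000 = 11.6279 μs; 5 hops → 58.1395 μs.
Propagation delays (d/s per hop): 43654.8, 11714.3, 1490, 4709.52, 13170.7 μs; sum = 74739.4 μs.
End-to-end = 74800 μs.

74800 μs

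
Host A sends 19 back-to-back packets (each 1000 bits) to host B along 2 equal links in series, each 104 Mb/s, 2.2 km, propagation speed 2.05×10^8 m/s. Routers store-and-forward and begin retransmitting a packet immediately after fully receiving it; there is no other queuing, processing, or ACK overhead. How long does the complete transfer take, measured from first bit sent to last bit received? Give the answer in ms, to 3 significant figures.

0.214 ms

Per-hop transmission t_tx = L/R = 1000/104000000 = 0.00961538 ms.
Per-hop propagation t_prop = 2200/2.05e+08 = 0.0107317 ms.
Pipeline fill: first packet needs 2·t_tx to clear all hops; remaining 18 packets each add one t_tx.
Total = (2+19-1)·t_tx + 2·t_prop = 20·0.00961538 + 2·0.0107317 = 0.214 ms.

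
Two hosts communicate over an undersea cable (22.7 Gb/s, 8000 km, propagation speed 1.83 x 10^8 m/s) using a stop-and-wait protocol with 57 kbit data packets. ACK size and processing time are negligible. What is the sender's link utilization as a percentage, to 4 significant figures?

0.002872 %

t_tx = L/R = 57000/22700000000 = 2.51101e-06 s.
t_prop = 8000000/183000000 = 0.0437158 s; RTT = 0.0874317 s.
Cycle = t_tx + RTT = 0.0874342 s.
Utilization = t_tx / cycle = 2.51101e-06/0.0874342 = 0.002872 %.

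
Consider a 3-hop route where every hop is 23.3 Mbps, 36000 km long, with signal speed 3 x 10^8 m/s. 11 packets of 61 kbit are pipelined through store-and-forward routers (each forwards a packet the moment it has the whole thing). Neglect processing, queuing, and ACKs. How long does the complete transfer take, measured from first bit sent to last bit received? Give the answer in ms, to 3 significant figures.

Per-hop transmission t_tx = L/R = 61000/23300000 = 2.61803 ms.
Per-hop propagation t_prop = 36000000/300000000 = 120 ms.
Pipeline fill: first packet needs 3·t_tx to clear all hops; remaining 10 packets each add one t_tx.
Total = (3+11-1)·t_tx + 3·t_prop = 13·2.61803 + 3·120 = 394 ms.

394 ms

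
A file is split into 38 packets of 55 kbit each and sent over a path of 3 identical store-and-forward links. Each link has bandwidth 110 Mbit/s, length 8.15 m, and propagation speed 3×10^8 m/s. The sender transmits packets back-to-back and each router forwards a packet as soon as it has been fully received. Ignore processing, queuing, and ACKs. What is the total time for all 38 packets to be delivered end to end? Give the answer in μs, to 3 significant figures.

20000 μs

Per-hop transmission t_tx = L/R = 55000/110000000 = 500 μs.
Per-hop propagation t_prop = 8.15/300000000 = 0.0271667 μs.
Pipeline fill: first packet needs 3·t_tx to clear all hops; remaining 37 packets each add one t_tx.
Total = (3+38-1)·t_tx + 3·t_prop = 40·500 + 3·0.0271667 = 20000 μs.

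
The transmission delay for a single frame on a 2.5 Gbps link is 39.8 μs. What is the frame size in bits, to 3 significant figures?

99500 bits

L = R × t_tx = 2500000000 b/s × 3.98e-05 s = 99500 bits.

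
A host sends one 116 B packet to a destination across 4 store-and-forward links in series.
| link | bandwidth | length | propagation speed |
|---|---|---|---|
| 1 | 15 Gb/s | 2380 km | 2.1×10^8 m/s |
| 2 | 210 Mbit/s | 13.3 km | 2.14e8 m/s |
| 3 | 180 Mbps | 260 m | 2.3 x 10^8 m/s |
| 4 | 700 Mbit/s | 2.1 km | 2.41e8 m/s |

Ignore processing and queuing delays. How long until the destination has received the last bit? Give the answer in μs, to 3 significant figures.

L = 116 × 8 = 928 bits.
Transmission delays (L/R per hop): 0.0618667, 4.41905, 5.15556, 1.32571 μs; sum = 10.9622 μs.
Propagation delays (d/s per hop): 11333.3, 62.1495, 1.13043, 8.71369 μs; sum = 11405.3 μs.
End-to-end = 11400 μs.

11400 μs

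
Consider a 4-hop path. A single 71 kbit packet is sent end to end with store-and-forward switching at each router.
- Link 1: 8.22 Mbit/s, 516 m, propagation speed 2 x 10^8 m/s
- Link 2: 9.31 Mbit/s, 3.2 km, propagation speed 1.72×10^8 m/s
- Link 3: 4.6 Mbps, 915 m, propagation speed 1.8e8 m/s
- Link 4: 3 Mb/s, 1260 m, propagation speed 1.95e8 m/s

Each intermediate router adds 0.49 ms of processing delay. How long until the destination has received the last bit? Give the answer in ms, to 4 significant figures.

L = 71000 bits.
Transmission delays (L/R per hop): 8.63747, 7.62621, 15.4348, 23.6667 ms; sum = 55.3651 ms.
Propagation delays (d/s per hop): 0.00258, 0.0186047, 0.00508333, 0.00646154 ms; sum = 0.0327295 ms.
Processing at 3 router(s): 3 × 0.49 ms = 1.47 ms.
End-to-end = 56.87 ms.

56.87 ms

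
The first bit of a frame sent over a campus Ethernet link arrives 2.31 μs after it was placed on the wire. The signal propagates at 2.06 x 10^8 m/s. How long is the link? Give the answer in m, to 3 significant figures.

d = s × t_prop = 206000000 × 2.31e-06 = 476 m.

476 m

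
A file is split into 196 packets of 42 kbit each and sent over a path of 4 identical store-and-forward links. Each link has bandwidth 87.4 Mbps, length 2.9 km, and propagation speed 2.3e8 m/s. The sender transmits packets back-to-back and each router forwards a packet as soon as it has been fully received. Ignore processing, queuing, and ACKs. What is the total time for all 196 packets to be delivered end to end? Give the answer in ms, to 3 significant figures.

Per-hop transmission t_tx = L/R = 42000/87400000 = 0.480549 ms.
Per-hop propagation t_prop = 2900/2.3e+08 = 0.0126087 ms.
Pipeline fill: first packet needs 4·t_tx to clear all hops; remaining 195 packets each add one t_tx.
Total = (4+196-1)·t_tx + 4·t_prop = 199·0.480549 + 4·0.0126087 = 95.7 ms.

95.7 ms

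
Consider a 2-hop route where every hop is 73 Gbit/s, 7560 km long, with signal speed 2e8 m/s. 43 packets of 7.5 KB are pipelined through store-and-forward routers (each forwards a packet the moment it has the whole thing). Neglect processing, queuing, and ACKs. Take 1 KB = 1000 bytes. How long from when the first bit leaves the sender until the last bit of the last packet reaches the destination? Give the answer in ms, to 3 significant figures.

Per-hop transmission t_tx = L/R = 60000/73000000000 = 0.000821918 ms.
Per-hop propagation t_prop = 7560000/200000000 = 37.8 ms.
Pipeline fill: first packet needs 2·t_tx to clear all hops; remaining 42 packets each add one t_tx.
Total = (2+43-1)·t_tx + 2·t_prop = 44·0.000821918 + 2·37.8 = 75.6 ms.

75.6 ms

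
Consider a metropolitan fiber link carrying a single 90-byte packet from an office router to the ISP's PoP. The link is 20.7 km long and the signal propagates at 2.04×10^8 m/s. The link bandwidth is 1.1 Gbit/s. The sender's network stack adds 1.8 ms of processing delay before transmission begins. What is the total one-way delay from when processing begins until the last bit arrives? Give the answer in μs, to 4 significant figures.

L = 90 × 8 = 720 bits.
Transmission delay = L/R = 720 / 1100000000 = 0.654545 μs.
Propagation delay = d/s = 20700 m / 204000000 m/s = 101.471 μs.
Plus processing delay 1.8 ms = 1800 μs.
Total = 1902 μs.

1902 μs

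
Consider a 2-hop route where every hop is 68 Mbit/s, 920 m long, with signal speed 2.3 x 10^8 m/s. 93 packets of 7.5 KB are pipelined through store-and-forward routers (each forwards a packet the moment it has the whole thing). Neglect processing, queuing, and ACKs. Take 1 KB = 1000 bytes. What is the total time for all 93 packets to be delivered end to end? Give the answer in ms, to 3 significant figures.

82.9 ms

Per-hop transmission t_tx = L/R = 60000/68000000 = 0.882353 ms.
Per-hop propagation t_prop = 920/2.3e+08 = 0.004 ms.
Pipeline fill: first packet needs 2·t_tx to clear all hops; remaining 92 packets each add one t_tx.
Total = (2+93-1)·t_tx + 2·t_prop = 94·0.882353 + 2·0.004 = 82.9 ms.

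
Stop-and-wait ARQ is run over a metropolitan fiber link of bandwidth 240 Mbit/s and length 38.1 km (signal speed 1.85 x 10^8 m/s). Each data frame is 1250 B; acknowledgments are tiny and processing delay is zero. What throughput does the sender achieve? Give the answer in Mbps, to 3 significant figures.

22.0 Mbps

t_tx = L/R = 10000/240000000 = 4.16667e-05 s.
t_prop = 38100/185000000 = 0.000205946 s; RTT = 0.000411892 s.
Cycle = t_tx + RTT = 0.000453559 s.
Throughput = L / cycle = 10000 / 0.000453559 = 22.0 Mbps.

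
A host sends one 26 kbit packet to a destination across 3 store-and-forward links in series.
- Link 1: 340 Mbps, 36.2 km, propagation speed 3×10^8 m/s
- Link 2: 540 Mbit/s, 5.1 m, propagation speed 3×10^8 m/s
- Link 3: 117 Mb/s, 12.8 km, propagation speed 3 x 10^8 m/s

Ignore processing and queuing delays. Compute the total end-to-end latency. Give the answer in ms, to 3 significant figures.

L = 26000 bits.
Transmission delays (L/R per hop): 0.0764706, 0.0481481, 0.222222 ms; sum = 0.346841 ms.
Propagation delays (d/s per hop): 0.120667, 1.7e-05, 0.0426667 ms; sum = 0.16335 ms.
End-to-end = 0.510 ms.

0.510 ms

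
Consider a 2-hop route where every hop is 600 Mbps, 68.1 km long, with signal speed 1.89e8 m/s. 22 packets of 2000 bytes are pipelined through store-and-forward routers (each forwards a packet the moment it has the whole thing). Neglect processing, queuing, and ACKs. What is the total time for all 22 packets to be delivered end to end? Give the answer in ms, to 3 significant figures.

1.33 ms

Per-hop transmission t_tx = L/R = 16000/600000000 = 0.0266667 ms.
Per-hop propagation t_prop = 68100/189000000 = 0.360317 ms.
Pipeline fill: first packet needs 2·t_tx to clear all hops; remaining 21 packets each add one t_tx.
Total = (2+22-1)·t_tx + 2·t_prop = 23·0.0266667 + 2·0.360317 = 1.33 ms.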